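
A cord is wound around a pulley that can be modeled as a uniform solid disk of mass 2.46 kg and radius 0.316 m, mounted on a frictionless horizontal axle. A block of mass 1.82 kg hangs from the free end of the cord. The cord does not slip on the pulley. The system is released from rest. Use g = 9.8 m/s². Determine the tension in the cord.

I = ½MR² = (1/2)(2.46)(0.316)² = 0.1228 kg·m².
Block: mg − T = ma. Pulley: TR = Iα. No-slip: a = αR, so T = (I/R²)a = 1.230·a.
Then mg = (m + 1.230)a, so a = (1.82)(9.8)/(1.82 + 1.230) = 5.848 m/s².
T = 1.230·a = 7.193 N.

T ≈ 7.19 N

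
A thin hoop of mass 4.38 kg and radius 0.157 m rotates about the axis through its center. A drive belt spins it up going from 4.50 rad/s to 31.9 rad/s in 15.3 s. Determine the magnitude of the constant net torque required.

τ ≈ 0.193 N·m

I = MR² = (4.38)(0.157)² = 0.1080 kg·m².
α = Δω/Δt = (31.9 − 4.50)/15.3 = 1.791 rad/s².
τ = Iα = (0.1080)(1.791) = 0.1933 N·m.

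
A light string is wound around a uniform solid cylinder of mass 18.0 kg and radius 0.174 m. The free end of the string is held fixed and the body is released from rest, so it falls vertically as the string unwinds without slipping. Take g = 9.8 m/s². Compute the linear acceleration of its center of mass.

Translation: Mg − T = Ma. Rotation about the center: TR = Iα with I = ½MR².
With a = αR: T = (I/R²)a = (1/2)M a, so Mg = (1 + 0.5000)Ma.
a = g/(1 + 0.5000) = 9.8/1.500 = 6.533 m/s².

a ≈ 6.53 m/s²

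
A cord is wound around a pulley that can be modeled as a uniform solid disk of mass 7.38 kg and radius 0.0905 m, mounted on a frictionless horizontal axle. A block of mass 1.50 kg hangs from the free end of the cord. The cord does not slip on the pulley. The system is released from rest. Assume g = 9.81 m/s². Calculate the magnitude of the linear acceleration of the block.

I = ½MR² = (1/2)(7.38)(0.0905)² = 0.03022 kg·m².
Block: mg − T = ma. Pulley: TR = Iα. No-slip: a = αR, so T = (I/R²)a = 3.690·a.
Then mg = (m + 3.690)a, so a = (1.50)(9.81)/(1.50 + 3.690) = 2.835 m/s².

a ≈ 2.84 m/s²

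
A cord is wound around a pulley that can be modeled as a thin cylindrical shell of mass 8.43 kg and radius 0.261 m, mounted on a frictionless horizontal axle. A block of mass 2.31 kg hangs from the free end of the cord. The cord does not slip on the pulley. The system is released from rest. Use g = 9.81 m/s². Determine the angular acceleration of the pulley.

I = MR² = (8.43)(0.261)² = 0.5743 kg·m².
Block: mg − T = ma. Pulley: TR = Iα. No-slip: a = αR, so T = (I/R²)a = 8.430·a.
Then mg = (m + 8.430)a, so a = (2.31)(9.81)/(2.31 + 8.430) = 2.110 m/s².
α = a/R = 2.110/0.261 = 8.084 rad/s².

α ≈ 8.08 rad/s²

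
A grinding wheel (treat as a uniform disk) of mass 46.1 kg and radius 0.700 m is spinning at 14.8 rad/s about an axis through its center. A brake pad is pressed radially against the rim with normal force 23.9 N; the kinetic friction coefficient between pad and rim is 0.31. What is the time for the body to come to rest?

t ≈ 32.2 s

I = ½MR² = (1/2)(46.1)(0.700)² = 11.29 kg·m².
Friction force f = μN = (0.31)(23.9) = 7.409 N at the rim; torque magnitude τ = fR = 5.186 N·m, opposing ω.
|α| = τ/I = 5.186/11.29 = 0.4592 rad/s² (deceleration).
0 = ω₀ − |α|t ⇒ t = ω₀/|α| = 14.8/0.4592 = 32.23 s.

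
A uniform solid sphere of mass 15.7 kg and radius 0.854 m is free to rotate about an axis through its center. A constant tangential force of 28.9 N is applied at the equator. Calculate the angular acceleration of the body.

I = (2/5)MR² = (2/5)(15.7)(0.854)² = 4.580 kg·m².
τ = F R = (28.9)(0.854) = 24.68 N·m.
From τ = Iα: α = 24.68/4.580 = 5.389 rad/s².

α ≈ 5.39 rad/s²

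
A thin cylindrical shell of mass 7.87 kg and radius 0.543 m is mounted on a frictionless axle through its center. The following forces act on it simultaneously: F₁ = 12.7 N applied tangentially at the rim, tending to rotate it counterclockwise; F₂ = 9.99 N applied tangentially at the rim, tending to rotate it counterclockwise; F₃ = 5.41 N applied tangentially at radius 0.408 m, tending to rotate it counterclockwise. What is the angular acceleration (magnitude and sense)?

α ≈ 6.26 rad/s², counterclockwise

I = MR² = (7.87)(0.543)² = 2.320 kg·m².
Taking counterclockwise as positive: τ₁ = +(12.7)(0.543) = +6.896 N·m; τ₂ = +(9.99)(0.543) = +5.425 N·m; τ₃ = +(5.41)(0.408) = +2.207 N·m.
Net torque τ = 14.53 N·m.
α = τ/I = 14.53/2.320 = 6.261 rad/s².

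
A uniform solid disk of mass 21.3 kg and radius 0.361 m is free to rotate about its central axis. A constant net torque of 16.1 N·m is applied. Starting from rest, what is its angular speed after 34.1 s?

ω ≈ 396 rad/s

I = ½MR² = (1/2)(21.3)(0.361)² = 1.388 kg·m².
α = τ/I = 16.1/1.388 = 11.60 rad/s².
ω = ω₀ + αt = 0 + (11.60)(34.1) = 395.6 rad/s.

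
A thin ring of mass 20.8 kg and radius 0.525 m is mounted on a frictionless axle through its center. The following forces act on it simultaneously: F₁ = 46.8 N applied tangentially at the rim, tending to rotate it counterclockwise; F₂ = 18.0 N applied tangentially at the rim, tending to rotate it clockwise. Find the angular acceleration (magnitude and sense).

α ≈ 2.64 rad/s², counterclockwise

I = MR² = (20.8)(0.525)² = 5.733 kg·m².
Taking counterclockwise as positive: τ₁ = +(46.8)(0.525) = +24.57 N·m; τ₂ = −(18.0)(0.525) = −9.450 N·m.
Net torque τ = 15.12 N·m.
α = τ/I = 15.12/5.733 = 2.637 rad/s².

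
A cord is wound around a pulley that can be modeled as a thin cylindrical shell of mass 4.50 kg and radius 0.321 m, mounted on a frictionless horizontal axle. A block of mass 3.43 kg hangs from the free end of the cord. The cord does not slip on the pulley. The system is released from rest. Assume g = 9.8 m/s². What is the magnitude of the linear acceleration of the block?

a ≈ 4.24 m/s²

I = MR² = (4.50)(0.321)² = 0.4637 kg·m².
Block: mg − T = ma. Pulley: TR = Iα. No-slip: a = αR, so T = (I/R²)a = 4.500·a.
Then mg = (m + 4.500)a, so a = (3.43)(9.8)/(3.43 + 4.500) = 4.239 m/s².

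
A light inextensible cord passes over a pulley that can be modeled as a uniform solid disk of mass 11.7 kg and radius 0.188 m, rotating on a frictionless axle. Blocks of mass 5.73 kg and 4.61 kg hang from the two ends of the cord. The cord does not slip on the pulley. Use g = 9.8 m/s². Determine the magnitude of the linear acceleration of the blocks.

a ≈ 0.678 m/s²

I = ½MR² = (1/2)(11.7)(0.188)² = 0.2068 kg·m².
Heavier block: m₁g − T₁ = m₁a. Lighter block: T₂ − m₂g = m₂a.
Pulley: (T₁ − T₂)R = Iα = I(a/R), so T₁ − T₂ = (I/R²)a = (1/2)M_p a = 5.850·a.
Adding the three: (m₁ − m₂)g = (m₁ + m₂ + 5.850)a, so a = (5.73 − 4.61)(9.8)/(5.73 + 4.61 + 5.850) = 0.6779 m/s².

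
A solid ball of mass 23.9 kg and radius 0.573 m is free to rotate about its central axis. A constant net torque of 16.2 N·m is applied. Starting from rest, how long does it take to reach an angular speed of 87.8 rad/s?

t ≈ 17.0 s

I = (2/5)MR² = (2/5)(23.9)(0.573)² = 3.139 kg·m².
α = τ/I = 16.2/3.139 = 5.161 rad/s².
ω = αt ⇒ t = ω/α = 87.8/5.161 = 17.01 s.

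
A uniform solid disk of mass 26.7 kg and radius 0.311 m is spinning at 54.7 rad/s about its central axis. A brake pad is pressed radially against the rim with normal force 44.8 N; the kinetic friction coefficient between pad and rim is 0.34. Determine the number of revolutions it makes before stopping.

≈ 64.9 revolutions

I = ½MR² = (1/2)(26.7)(0.311)² = 1.291 kg·m².
Friction force f = μN = (0.34)(44.8) = 15.23 N at the rim; torque magnitude τ = fR = 4.737 N·m, opposing ω.
|α| = τ/I = 4.737/1.291 = 3.669 rad/s² (deceleration).
ω² = ω₀² − 2|α|θ with ω = 0 ⇒ θ = ω₀²/(2|α|) = 407.8 rad = 64.90 rev.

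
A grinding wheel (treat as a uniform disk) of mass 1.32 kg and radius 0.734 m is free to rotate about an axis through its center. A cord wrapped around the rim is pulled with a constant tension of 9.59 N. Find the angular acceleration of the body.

I = ½MR² = (1/2)(1.32)(0.734)² = 0.3556 kg·m².
τ = F R = (9.59)(0.734) = 7.039 N·m.
From τ = Iα: α = 7.039/0.3556 = 19.80 rad/s².

α ≈ 19.8 rad/s²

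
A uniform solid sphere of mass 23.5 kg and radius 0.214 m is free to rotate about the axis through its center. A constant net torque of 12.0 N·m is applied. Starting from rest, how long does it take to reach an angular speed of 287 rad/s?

t ≈ 10.3 s

I = (2/5)MR² = (2/5)(23.5)(0.214)² = 0.4305 kg·m².
α = τ/I = 12.0/0.4305 = 27.88 rad/s².
ω = αt ⇒ t = ω/α = 287/27.88 = 10.30 s.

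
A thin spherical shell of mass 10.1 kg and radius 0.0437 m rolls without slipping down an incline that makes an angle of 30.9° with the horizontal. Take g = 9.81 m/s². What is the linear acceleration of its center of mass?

a ≈ 3.02 m/s²

Translation along the incline: Mg sinθ − f = Ma.
Rotation about the center: fR = Iα with I = (2/3)MR². No-slip gives a = αR, so f = (I/R²)a = (2/3)M a.
Substituting: Mg sinθ = (1 + 0.6667)Ma, so a = g sinθ/(1 + 0.6667) = (9.81) sin 30.9° / 1.667 = 3.023 m/s².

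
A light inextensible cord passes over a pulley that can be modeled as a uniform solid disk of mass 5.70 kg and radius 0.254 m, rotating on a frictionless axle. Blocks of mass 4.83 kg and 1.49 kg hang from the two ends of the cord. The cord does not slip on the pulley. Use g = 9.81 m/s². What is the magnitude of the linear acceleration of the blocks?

a ≈ 3.57 m/s²

I = ½MR² = (1/2)(5.70)(0.254)² = 0.1839 kg·m².
Heavier block: m₁g − T₁ = m₁a. Lighter block: T₂ − m₂g = m₂a.
Pulley: (T₁ − T₂)R = Iα = I(a/R), so T₁ − T₂ = (I/R²)a = (1/2)M_p a = 2.850·a.
Adding the three: (m₁ − m₂)g = (m₁ + m₂ + 2.850)a, so a = (4.83 − 1.49)(9.81)/(4.83 + 1.49 + 2.850) = 3.573 m/s².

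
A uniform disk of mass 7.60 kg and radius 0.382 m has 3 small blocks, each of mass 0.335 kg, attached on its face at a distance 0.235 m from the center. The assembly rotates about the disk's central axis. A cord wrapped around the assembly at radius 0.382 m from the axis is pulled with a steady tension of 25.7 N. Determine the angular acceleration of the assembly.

α ≈ 16.1 rad/s²

I_disk = ½MR² = ½(7.60)(0.382)² = 0.5545 kg·m².
I_blocks = 3·m·r² = 3(0.335)(0.235)² = 0.05550 kg·m².
Total I = 0.6100 kg·m².
τ = F r = (25.7)(0.382) = 9.817 N·m.
α = τ/I = 9.817/0.6100 = 16.09 rad/s².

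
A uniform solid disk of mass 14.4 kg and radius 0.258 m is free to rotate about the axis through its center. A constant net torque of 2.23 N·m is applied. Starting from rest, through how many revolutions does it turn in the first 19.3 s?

I = ½MR² = (1/2)(14.4)(0.258)² = 0.4793 kg·m².
α = τ/I = 2.23/0.4793 = 4.653 rad/s².
θ = ½αt² = ½(4.653)(19.3)² = 866.6 rad.
Revolutions = θ/(2π) = 137.9.

≈ 138 revolutions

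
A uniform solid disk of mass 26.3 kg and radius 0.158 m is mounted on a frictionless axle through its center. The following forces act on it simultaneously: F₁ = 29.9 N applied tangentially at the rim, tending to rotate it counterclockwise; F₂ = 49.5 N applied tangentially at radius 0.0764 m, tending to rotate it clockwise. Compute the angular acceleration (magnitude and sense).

α ≈ 2.87 rad/s², counterclockwise

I = ½MR² = (1/2)(26.3)(0.158)² = 0.3283 kg·m².
Taking counterclockwise as positive: τ₁ = +(29.9)(0.158) = +4.724 N·m; τ₂ = −(49.5)(0.0764) = −3.782 N·m.
Net torque τ = 0.9424 N·m.
α = τ/I = 0.9424/0.3283 = 2.871 rad/s².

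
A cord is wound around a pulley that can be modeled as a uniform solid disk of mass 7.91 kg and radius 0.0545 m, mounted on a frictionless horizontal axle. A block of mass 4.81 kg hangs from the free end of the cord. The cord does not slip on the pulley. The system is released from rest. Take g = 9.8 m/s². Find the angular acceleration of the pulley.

I = ½MR² = (1/2)(7.91)(0.0545)² = 0.01175 kg·m².
Block: mg − T = ma. Pulley: TR = Iα. No-slip: a = αR, so T = (I/R²)a = 3.955·a.
Then mg = (m + 3.955)a, so a = (4.81)(9.8)/(4.81 + 3.955) = 5.378 m/s².
α = a/R = 5.378/0.0545 = 98.68 rad/s².

α ≈ 98.7 rad/s²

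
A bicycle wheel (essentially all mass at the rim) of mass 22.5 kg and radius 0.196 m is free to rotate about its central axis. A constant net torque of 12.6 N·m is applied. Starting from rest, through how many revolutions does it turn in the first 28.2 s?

≈ 922 revolutions

I = MR² = (22.5)(0.196)² = 0.8644 kg·m².
α = τ/I = 12.6/0.8644 = 14.58 rad/s².
θ = ½αt² = ½(14.58)(28.2)² = 5796 rad.
Revolutions = θ/(2π) = 922.5.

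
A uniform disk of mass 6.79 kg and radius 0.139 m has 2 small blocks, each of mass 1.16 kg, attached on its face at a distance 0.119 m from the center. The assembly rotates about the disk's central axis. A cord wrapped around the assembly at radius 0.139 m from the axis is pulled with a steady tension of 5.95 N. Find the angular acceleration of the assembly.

α ≈ 8.40 rad/s²

I_disk = ½MR² = ½(6.79)(0.139)² = 0.06559 kg·m².
I_blocks = 2·m·r² = 2(1.16)(0.119)² = 0.03285 kg·m².
Total I = 0.09845 kg·m².
τ = F r = (5.95)(0.139) = 0.8271 N·m.
α = τ/I = 0.8271/0.09845 = 8.401 rad/s².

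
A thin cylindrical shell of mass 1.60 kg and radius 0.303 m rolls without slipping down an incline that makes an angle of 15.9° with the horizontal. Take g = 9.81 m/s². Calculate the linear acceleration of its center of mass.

a ≈ 1.34 m/s²

Translation along the incline: Mg sinθ − f = Ma.
Rotation about the center: fR = Iα with I = MR². No-slip gives a = αR, so f = (I/R²)a = M a.
Substituting: Mg sinθ = (1 + 1.000)Ma, so a = g sinθ/(1 + 1.000) = (9.81) sin 15.9° / 2.000 = 1.344 m/s².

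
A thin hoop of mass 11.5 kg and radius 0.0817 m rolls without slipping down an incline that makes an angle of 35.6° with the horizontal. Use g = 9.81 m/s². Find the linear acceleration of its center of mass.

a ≈ 2.86 m/s²

Translation along the incline: Mg sinθ − f = Ma.
Rotation about the center: fR = Iα with I = MR². No-slip gives a = αR, so f = (I/R²)a = M a.
Substituting: Mg sinθ = (1 + 1.000)Ma, so a = g sinθ/(1 + 1.000) = (9.81) sin 35.6° / 2.000 = 2.855 m/s².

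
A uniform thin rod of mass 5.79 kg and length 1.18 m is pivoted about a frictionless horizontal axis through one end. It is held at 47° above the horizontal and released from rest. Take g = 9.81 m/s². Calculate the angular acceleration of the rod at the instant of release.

About the pivot, I = (1/3)ML² = (1/3)(5.79)(1.18)² = 2.687 kg·m².
The weight acts at the center, a distance L/2 = 0.5900 m from the pivot; τ = Mg(L/2) cos 47° = 22.86 N·m.
α = τ/I = 22.86/2.687 = 8.505 rad/s².
(Equivalently α = (3g/(2L)) cos 47° = 8.505 rad/s².)

α ≈ 8.50 rad/s²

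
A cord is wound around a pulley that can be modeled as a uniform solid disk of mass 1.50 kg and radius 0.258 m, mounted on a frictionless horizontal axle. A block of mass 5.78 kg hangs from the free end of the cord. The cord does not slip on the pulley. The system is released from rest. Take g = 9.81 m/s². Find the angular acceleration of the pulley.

α ≈ 33.7 rad/s²

I = ½MR² = (1/2)(1.50)(0.258)² = 0.04992 kg·m².
Block: mg − T = ma. Pulley: TR = Iα. No-slip: a = αR, so T = (I/R²)a = 0.7500·a.
Then mg = (m + 0.7500)a, so a = (5.78)(9.81)/(5.78 + 0.7500) = 8.683 m/s².
α = a/R = 8.683/0.258 = 33.66 rad/s².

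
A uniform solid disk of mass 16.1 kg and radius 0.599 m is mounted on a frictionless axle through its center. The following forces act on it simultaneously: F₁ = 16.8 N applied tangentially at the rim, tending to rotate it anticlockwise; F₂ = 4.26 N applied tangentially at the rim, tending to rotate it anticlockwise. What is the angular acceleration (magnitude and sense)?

α ≈ 4.37 rad/s², anticlockwise

I = ½MR² = (1/2)(16.1)(0.599)² = 2.888 kg·m².
Taking anticlockwise as positive: τ₁ = +(16.8)(0.599) = +10.06 N·m; τ₂ = +(4.26)(0.599) = +2.552 N·m.
Net torque τ = 12.61 N·m.
α = τ/I = 12.61/2.888 = 4.368 rad/s².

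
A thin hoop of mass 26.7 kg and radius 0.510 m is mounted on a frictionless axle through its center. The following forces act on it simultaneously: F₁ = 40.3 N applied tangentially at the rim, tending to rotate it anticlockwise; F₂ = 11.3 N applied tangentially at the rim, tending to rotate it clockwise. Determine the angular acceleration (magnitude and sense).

I = MR² = (26.7)(0.510)² = 6.945 kg·m².
Taking anticlockwise as positive: τ₁ = +(40.3)(0.510) = +20.55 N·m; τ₂ = −(11.3)(0.510) = −5.763 N·m.
Net torque τ = 14.79 N·m.
α = τ/I = 14.79/6.945 = 2.130 rad/s².

α ≈ 2.13 rad/s², anticlockwise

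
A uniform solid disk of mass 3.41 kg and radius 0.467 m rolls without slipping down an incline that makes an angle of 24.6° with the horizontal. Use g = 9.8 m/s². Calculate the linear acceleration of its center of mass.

a ≈ 2.72 m/s²

Translation along the incline: Mg sinθ − f = Ma.
Rotation about the center: fR = Iα with I = ½MR². No-slip gives a = αR, so f = (I/R²)a = (1/2)M a.
Substituting: Mg sinθ = (1 + 0.5000)Ma, so a = g sinθ/(1 + 0.5000) = (9.8) sin 24.6° / 1.500 = 2.720 m/s².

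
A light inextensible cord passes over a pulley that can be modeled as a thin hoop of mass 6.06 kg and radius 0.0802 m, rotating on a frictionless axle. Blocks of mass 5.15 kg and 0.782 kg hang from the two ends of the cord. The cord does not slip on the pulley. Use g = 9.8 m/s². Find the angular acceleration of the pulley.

α ≈ 44.5 rad/s²

I = MR² = (6.06)(0.0802)² = 0.03898 kg·m².
Heavier block: m₁g − T₁ = m₁a. Lighter block: T₂ − m₂g = m₂a.
Pulley: (T₁ − T₂)R = Iα = I(a/R), so T₁ − T₂ = (I/R²)a = 1·M_p a = 6.060·a.
Adding the three: (m₁ − m₂)g = (m₁ + m₂ + 6.060)a, so a = (5.15 − 0.782)(9.8)/(5.15 + 0.782 + 6.060) = 3.570 m/s².
α = a/R = 3.570/0.0802 = 44.51 rad/s².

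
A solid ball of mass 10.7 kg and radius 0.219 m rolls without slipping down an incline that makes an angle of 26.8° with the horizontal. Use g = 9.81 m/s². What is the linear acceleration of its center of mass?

Translation along the incline: Mg sinθ − f = Ma.
Rotation about the center: fR = Iα with I = (2/5)MR². No-slip gives a = αR, so f = (I/R²)a = (2/5)M a.
Substituting: Mg sinθ = (1 + 0.4000)Ma, so a = g sinθ/(1 + 0.4000) = (9.81) sin 26.8° / 1.400 = 3.159 m/s².

a ≈ 3.16 m/s²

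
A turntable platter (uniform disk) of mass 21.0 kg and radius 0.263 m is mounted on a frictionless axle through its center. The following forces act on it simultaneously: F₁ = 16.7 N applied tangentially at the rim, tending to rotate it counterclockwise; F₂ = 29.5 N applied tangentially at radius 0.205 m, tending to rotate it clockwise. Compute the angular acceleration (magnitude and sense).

α ≈ 2.28 rad/s², clockwise

I = ½MR² = (1/2)(21.0)(0.263)² = 0.7263 kg·m².
Taking counterclockwise as positive: τ₁ = +(16.7)(0.263) = +4.392 N·m; τ₂ = −(29.5)(0.205) = −6.047 N·m.
Net torque τ = -1.655 N·m.
α = τ/I = -1.655/0.7263 = -2.279 rad/s².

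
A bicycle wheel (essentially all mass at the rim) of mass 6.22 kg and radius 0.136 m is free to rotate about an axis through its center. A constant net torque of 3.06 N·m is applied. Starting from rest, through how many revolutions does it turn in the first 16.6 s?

≈ 583 revolutions

I = MR² = (6.22)(0.136)² = 0.1150 kg·m².
α = τ/I = 3.06/0.1150 = 26.60 rad/s².
θ = ½αt² = ½(26.60)(16.6)² = 3665 rad.
Revolutions = θ/(2π) = 583.3.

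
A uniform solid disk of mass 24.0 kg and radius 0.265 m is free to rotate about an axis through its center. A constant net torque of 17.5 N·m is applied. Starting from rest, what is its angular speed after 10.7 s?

ω ≈ 222 rad/s

I = ½MR² = (1/2)(24.0)(0.265)² = 0.8427 kg·m².
α = τ/I = 17.5/0.8427 = 20.77 rad/s².
ω = ω₀ + αt = 0 + (20.77)(10.7) = 222.2 rad/s.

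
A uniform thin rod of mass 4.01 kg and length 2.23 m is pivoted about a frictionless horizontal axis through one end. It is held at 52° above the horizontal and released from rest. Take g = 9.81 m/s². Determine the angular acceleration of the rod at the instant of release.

About the pivot, I = (1/3)ML² = (1/3)(4.01)(2.23)² = 6.647 kg·m².
The weight acts at the center, a distance L/2 = 1.115 m from the pivot; τ = Mg(L/2) cos 52° = 27.00 N·m.
α = τ/I = 27.00/6.647 = 4.063 rad/s².
(Equivalently α = (3g/(2L)) cos 52° = 4.063 rad/s².)

α ≈ 4.06 rad/s²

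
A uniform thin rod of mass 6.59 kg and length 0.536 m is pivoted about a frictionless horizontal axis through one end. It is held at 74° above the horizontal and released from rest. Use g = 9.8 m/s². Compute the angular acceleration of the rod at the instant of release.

α ≈ 7.56 rad/s²

About the pivot, I = (1/3)ML² = (1/3)(6.59)(0.536)² = 0.6311 kg·m².
The weight acts at the center, a distance L/2 = 0.2680 m from the pivot; τ = Mg(L/2) cos 74° = 4.771 N·m.
α = τ/I = 4.771/0.6311 = 7.559 rad/s².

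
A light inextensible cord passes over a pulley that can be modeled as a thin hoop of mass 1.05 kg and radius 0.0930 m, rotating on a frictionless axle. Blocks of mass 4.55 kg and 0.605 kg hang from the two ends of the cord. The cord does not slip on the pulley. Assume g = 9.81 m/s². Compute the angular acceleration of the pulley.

I = MR² = (1.05)(0.0930)² = 0.009081 kg·m².
Heavier block: m₁g − T₁ = m₁a. Lighter block: T₂ − m₂g = m₂a.
Pulley: (T₁ − T₂)R = Iα = I(a/R), so T₁ − T₂ = (I/R²)a = 1·M_p a = 1.050·a.
Adding the three: (m₁ − m₂)g = (m₁ + m₂ + 1.050)a, so a = (4.55 − 0.605)(9.81)/(4.55 + 0.605 + 1.050) = 6.237 m/s².
α = a/R = 6.237/0.0930 = 67.06 rad/s².

α ≈ 67.1 rad/s²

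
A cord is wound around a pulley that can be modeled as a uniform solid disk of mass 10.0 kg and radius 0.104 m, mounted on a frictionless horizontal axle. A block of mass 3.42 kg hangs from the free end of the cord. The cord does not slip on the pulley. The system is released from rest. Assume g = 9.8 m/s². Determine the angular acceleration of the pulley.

I = ½MR² = (1/2)(10.0)(0.104)² = 0.05408 kg·m².
Block: mg − T = ma. Pulley: TR = Iα. No-slip: a = αR, so T = (I/R²)a = 5.000·a.
Then mg = (m + 5.000)a, so a = (3.42)(9.8)/(3.42 + 5.000) = 3.981 m/s².
α = a/R = 3.981/0.104 = 38.27 rad/s².

α ≈ 38.3 rad/s²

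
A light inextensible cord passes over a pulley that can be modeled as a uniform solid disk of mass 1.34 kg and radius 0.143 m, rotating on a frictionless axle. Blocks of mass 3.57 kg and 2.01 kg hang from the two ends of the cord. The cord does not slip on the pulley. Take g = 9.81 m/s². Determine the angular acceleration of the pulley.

I = ½MR² = (1/2)(1.34)(0.143)² = 0.01370 kg·m².
Heavier block: m₁g − T₁ = m₁a. Lighter block: T₂ − m₂g = m₂a.
Pulley: (T₁ − T₂)R = Iα = I(a/R), so T₁ − T₂ = (I/R²)a = (1/2)M_p a = 0.6700·a.
Adding the three: (m₁ − m₂)g = (m₁ + m₂ + 0.6700)a, so a = (3.57 − 2.01)(9.81)/(3.57 + 2.01 + 0.6700) = 2.449 m/s².
α = a/R = 2.449/0.143 = 17.12 rad/s².

α ≈ 17.1 rad/s²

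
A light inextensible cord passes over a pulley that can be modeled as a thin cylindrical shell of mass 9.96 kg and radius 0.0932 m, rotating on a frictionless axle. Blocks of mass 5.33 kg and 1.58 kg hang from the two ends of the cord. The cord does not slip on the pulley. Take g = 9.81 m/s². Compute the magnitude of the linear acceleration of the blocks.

I = MR² = (9.96)(0.0932)² = 0.08651 kg·m².
Heavier block: m₁g − T₁ = m₁a. Lighter block: T₂ − m₂g = m₂a.
Pulley: (T₁ − T₂)R = Iα = I(a/R), so T₁ − T₂ = (I/R²)a = 1·M_p a = 9.960·a.
Adding the three: (m₁ − m₂)g = (m₁ + m₂ + 9.960)a, so a = (5.33 − 1.58)(9.81)/(5.33 + 1.58 + 9.960) = 2.181 m/s².

a ≈ 2.18 m/s²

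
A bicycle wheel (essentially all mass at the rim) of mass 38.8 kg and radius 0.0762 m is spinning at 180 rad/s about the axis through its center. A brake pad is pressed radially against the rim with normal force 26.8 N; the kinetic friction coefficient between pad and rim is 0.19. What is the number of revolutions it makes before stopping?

I = MR² = (38.8)(0.0762)² = 0.2253 kg·m².
Friction force f = μN = (0.19)(26.8) = 5.092 N at the rim; torque magnitude τ = fR = 0.3880 N·m, opposing ω.
|α| = τ/I = 0.3880/0.2253 = 1.722 rad/s² (deceleration).
ω² = ω₀² − 2|α|θ with ω = 0 ⇒ θ = ω₀²/(2|α|) = 9406 rad = 1497 rev.

≈ 1500 revolutions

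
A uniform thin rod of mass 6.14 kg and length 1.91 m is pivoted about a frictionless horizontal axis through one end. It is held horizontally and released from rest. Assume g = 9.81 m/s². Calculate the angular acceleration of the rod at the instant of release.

About the pivot, I = (1/3)ML² = (1/3)(6.14)(1.91)² = 7.466 kg·m².
The weight acts at the center, a distance L/2 = 0.9550 m from the pivot; τ = Mg(L/2) = 57.52 N·m.
α = τ/I = 57.52/7.466 = 7.704 rad/s².
(Equivalently α = (3g/(2L)) = 7.704 rad/s².)

α ≈ 7.70 rad/s²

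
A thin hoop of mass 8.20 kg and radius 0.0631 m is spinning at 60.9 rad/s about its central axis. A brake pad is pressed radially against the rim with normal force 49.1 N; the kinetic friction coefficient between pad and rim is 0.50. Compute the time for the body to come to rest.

I = MR² = (8.20)(0.0631)² = 0.03265 kg·m².
Friction force f = μN = (0.50)(49.1) = 24.55 N at the rim; torque magnitude τ = fR = 1.549 N·m, opposing ω.
|α| = τ/I = 1.549/0.03265 = 47.45 rad/s² (deceleration).
0 = ω₀ − |α|t ⇒ t = ω₀/|α| = 60.9/47.45 = 1.284 s.

t ≈ 1.28 s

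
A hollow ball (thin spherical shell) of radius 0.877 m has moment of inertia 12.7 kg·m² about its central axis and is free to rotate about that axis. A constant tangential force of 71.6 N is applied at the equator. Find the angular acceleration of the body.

α ≈ 4.94 rad/s²

τ = F R = (71.6)(0.877) = 62.79 N·m.
Newton's second law for rotation, τ = Iα, gives α = τ/I = 62.79/12.70 = 4.944 rad/s².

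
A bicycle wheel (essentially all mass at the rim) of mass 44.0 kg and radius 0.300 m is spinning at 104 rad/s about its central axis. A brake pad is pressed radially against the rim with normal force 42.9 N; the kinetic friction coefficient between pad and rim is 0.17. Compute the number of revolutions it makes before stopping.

≈ 1560 revolutions

I = MR² = (44.0)(0.300)² = 3.960 kg·m².
Friction force f = μN = (0.17)(42.9) = 7.293 N at the rim; torque magnitude τ = fR = 2.188 N·m, opposing ω.
|α| = τ/I = 2.188/3.960 = 0.5525 rad/s² (deceleration).
ω² = ω₀² − 2|α|θ with ω = 0 ⇒ θ = ω₀²/(2|α|) = 9788 rad = 1558 rev.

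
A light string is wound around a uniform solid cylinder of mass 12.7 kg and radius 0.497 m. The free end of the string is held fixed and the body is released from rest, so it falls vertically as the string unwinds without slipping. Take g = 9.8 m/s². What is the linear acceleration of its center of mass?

Translation: Mg − T = Ma. Rotation about the center: TR = Iα with I = ½MR².
With a = αR: T = (I/R²)a = (1/2)M a, so Mg = (1 + 0.5000)Ma.
a = g/(1 + 0.5000) = 9.8/1.500 = 6.533 m/s².

a ≈ 6.53 m/s²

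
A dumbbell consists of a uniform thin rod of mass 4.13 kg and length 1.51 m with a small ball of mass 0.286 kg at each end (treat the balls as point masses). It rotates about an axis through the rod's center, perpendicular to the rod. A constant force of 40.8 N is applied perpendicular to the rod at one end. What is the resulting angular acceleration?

I_rod = (1/12)ML² = (1/12)(4.13)(1.51)² = 0.7847 kg·m².
I_balls = 2·m·(L/2)² = 2(0.286)(0.7550)² = 0.3261 kg·m².
Total I = 1.111 kg·m².
τ = F·(L/2) = (40.8)(0.755) = 30.80 N·m.
α = τ/I = 30.80/1.111 = 27.73 rad/s².

α ≈ 27.7 rad/s²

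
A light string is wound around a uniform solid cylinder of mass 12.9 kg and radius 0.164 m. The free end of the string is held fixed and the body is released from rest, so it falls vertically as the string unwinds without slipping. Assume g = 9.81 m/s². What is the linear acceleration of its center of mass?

a ≈ 6.54 m/s²

Translation: Mg − T = Ma. Rotation about the center: TR = Iα with I = ½MR².
With a = αR: T = (I/R²)a = (1/2)M a, so Mg = (1 + 0.5000)Ma.
a = g/(1 + 0.5000) = 9.81/1.500 = 6.540 m/s².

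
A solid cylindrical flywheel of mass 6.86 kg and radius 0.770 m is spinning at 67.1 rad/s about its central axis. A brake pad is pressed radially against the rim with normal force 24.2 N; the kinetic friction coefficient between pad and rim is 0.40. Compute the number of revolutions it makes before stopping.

≈ 97.8 revolutions

I = ½MR² = (1/2)(6.86)(0.770)² = 2.034 kg·m².
Friction force f = μN = (0.40)(24.2) = 9.680 N at the rim; torque magnitude τ = fR = 7.454 N·m, opposing ω.
|α| = τ/I = 7.454/2.034 = 3.665 rad/s² (deceleration).
ω² = ω₀² − 2|α|θ with ω = 0 ⇒ θ = ω₀²/(2|α|) = 614.2 rad = 97.76 rev.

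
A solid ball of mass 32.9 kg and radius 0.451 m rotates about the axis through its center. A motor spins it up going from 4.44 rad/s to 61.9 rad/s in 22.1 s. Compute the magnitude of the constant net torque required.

τ ≈ 6.96 N·m

I = (2/5)MR² = (2/5)(32.9)(0.451)² = 2.677 kg·m².
α = Δω/Δt = (61.9 − 4.44)/22.1 = 2.600 rad/s².
τ = Iα = (2.677)(2.600) = 6.960 N·m.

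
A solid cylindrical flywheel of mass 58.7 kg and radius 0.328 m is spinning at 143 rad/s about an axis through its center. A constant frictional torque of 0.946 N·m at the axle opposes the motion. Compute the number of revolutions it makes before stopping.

I = ½MR² = (1/2)(58.7)(0.328)² = 3.158 kg·m².
The net torque has magnitude 0.946 N·m, opposing ω.
|α| = τ/I = 0.9460/3.158 = 0.2996 rad/s² (deceleration).
ω² = ω₀² − 2|α|θ with ω = 0 ⇒ θ = ω₀²/(2|α|) = 34130 rad = 5432 rev.

≈ 5430 revolutions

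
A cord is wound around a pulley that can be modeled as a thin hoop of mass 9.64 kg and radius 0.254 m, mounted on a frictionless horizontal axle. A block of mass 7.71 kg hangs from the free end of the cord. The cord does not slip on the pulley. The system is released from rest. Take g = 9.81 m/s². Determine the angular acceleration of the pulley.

α ≈ 17.2 rad/s²

I = MR² = (9.64)(0.254)² = 0.6219 kg·m².
Block: mg − T = ma. Pulley: TR = Iα. No-slip: a = αR, so T = (I/R²)a = 9.640·a.
Then mg = (m + 9.640)a, so a = (7.71)(9.81)/(7.71 + 9.640) = 4.359 m/s².
α = a/R = 4.359/0.254 = 17.16 rad/s².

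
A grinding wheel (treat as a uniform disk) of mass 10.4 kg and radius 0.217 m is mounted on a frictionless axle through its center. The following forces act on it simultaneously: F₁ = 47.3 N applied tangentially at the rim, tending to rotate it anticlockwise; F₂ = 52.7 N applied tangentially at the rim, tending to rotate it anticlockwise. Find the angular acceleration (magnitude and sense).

I = ½MR² = (1/2)(10.4)(0.217)² = 0.2449 kg·m².
Taking anticlockwise as positive: τ₁ = +(47.3)(0.217) = +10.26 N·m; τ₂ = +(52.7)(0.217) = +11.44 N·m.
Net torque τ = 21.70 N·m.
α = τ/I = 21.70/0.2449 = 88.62 rad/s².

α ≈ 88.6 rad/s², anticlockwise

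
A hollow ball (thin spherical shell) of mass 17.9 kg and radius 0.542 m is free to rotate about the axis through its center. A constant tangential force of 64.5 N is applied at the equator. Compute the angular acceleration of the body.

α ≈ 9.97 rad/s²

I = (2/3)MR² = (2/3)(17.9)(0.542)² = 3.506 kg·m².
τ = F R = (64.5)(0.542) = 34.96 N·m.
From τ = Iα: α = 34.96/3.506 = 9.972 rad/s².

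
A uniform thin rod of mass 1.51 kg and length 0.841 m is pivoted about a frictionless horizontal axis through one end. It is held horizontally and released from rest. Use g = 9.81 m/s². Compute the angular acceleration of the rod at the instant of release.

α ≈ 17.5 rad/s²

About the pivot, I = (1/3)ML² = (1/3)(1.51)(0.841)² = 0.3560 kg·m².
The weight acts at the center, a distance L/2 = 0.4205 m from the pivot; τ = Mg(L/2) = 6.229 N·m.
α = τ/I = 6.229/0.3560 = 17.50 rad/s².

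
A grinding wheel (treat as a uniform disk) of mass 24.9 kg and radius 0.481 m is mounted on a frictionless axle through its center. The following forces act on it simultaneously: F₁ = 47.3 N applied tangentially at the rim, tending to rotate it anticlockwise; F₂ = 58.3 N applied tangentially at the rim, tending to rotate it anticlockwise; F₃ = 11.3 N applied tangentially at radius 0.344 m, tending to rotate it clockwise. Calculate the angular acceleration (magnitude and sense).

I = ½MR² = (1/2)(24.9)(0.481)² = 2.880 kg·m².
Taking anticlockwise as positive: τ₁ = +(47.3)(0.481) = +22.75 N·m; τ₂ = +(58.3)(0.481) = +28.04 N·m; τ₃ = −(11.3)(0.344) = −3.887 N·m.
Net torque τ = 46.91 N·m.
α = τ/I = 46.91/2.880 = 16.28 rad/s².

α ≈ 16.3 rad/s², anticlockwise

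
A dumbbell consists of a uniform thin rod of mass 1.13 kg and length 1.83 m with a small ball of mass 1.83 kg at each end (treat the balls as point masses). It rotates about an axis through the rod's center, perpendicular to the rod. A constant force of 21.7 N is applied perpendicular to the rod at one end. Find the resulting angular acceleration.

α ≈ 5.88 rad/s²

I_rod = (1/12)ML² = (1/12)(1.13)(1.83)² = 0.3154 kg·m².
I_balls = 2·m·(L/2)² = 2(1.83)(0.9150)² = 3.064 kg·m².
Total I = 3.380 kg·m².
τ = F·(L/2) = (21.7)(0.915) = 19.86 N·m.
α = τ/I = 19.86/3.380 = 5.875 rad/s².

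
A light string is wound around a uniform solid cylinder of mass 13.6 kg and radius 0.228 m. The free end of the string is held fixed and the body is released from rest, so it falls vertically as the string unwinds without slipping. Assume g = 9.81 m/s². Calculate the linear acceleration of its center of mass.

a ≈ 6.54 m/s²

Translation: Mg − T = Ma. Rotation about the center: TR = Iα with I = ½MR².
With a = αR: T = (I/R²)a = (1/2)M a, so Mg = (1 + 0.5000)Ma.
a = g/(1 + 0.5000) = 9.81/1.500 = 6.540 m/s².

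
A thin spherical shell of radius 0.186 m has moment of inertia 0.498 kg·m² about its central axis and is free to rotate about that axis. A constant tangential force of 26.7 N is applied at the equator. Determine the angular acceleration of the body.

τ = F R = (26.7)(0.186) = 4.966 N·m.
From τ = Iα: α = 4.966/0.4980 = 9.972 rad/s².

α ≈ 9.97 rad/s²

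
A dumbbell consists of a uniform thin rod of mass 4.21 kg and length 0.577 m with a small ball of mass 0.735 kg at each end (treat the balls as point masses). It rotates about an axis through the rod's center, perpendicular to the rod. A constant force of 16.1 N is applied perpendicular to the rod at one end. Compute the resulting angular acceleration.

α ≈ 19.4 rad/s²

I_rod = (1/12)ML² = (1/12)(4.21)(0.577)² = 0.1168 kg·m².
I_balls = 2·m·(L/2)² = 2(0.735)(0.2885)² = 0.1224 kg·m².
Total I = 0.2392 kg·m².
τ = F·(L/2) = (16.1)(0.288) = 4.645 N·m.
α = τ/I = 4.645/0.2392 = 19.42 rad/s².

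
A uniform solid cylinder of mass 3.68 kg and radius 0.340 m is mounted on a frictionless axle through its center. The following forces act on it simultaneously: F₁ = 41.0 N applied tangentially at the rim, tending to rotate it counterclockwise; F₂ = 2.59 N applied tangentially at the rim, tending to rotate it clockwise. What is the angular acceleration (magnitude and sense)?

α ≈ 61.4 rad/s², counterclockwise

I = ½MR² = (1/2)(3.68)(0.340)² = 0.2127 kg·m².
Taking counterclockwise as positive: τ₁ = +(41.0)(0.340) = +13.94 N·m; τ₂ = −(2.59)(0.340) = −0.8806 N·m.
Net torque τ = 13.06 N·m.
α = τ/I = 13.06/0.2127 = 61.40 rad/s².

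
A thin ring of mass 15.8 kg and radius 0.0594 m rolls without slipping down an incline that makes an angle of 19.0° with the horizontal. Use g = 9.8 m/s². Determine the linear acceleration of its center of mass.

a ≈ 1.60 m/s²

Translation along the incline: Mg sinθ − f = Ma.
Rotation about the center: fR = Iα with I = MR². No-slip gives a = αR, so f = (I/R²)a = M a.
Substituting: Mg sinθ = (1 + 1.000)Ma, so a = g sinθ/(1 + 1.000) = (9.8) sin 19.0° / 2.000 = 1.595 m/s².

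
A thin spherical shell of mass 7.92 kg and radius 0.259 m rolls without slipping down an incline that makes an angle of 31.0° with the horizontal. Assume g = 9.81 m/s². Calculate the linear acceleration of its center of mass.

Translation along the incline: Mg sinθ − f = Ma.
Rotation about the center: fR = Iα with I = (2/3)MR². No-slip gives a = αR, so f = (I/R²)a = (2/3)M a.
Substituting: Mg sinθ = (1 + 0.6667)Ma, so a = g sinθ/(1 + 0.6667) = (9.81) sin 31.0° / 1.667 = 3.032 m/s².

a ≈ 3.03 m/s²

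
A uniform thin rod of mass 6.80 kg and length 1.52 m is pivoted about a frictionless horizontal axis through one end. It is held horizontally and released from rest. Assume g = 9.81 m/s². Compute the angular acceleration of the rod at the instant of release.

α ≈ 9.68 rad/s²

About the pivot, I = (1/3)ML² = (1/3)(6.80)(1.52)² = 5.237 kg·m².
The weight acts at the center, a distance L/2 = 0.7600 m from the pivot; τ = Mg(L/2) = 50.70 N·m.
α = τ/I = 50.70/5.237 = 9.681 rad/s².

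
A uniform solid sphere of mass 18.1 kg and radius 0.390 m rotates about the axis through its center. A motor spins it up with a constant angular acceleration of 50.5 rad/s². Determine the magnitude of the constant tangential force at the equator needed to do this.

I = (2/5)MR² = (2/5)(18.1)(0.390)² = 1.101 kg·m².
The required torque is τ = Iα = (1.101)(50.50) = 55.61 N·m.
A tangential force at the equator gives τ = FR, so F = τ/R = 55.61/0.390 = 142.6 N.

F ≈ 143 N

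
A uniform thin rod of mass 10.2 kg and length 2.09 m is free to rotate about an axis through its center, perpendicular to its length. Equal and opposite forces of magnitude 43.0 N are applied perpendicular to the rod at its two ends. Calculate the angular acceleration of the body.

α ≈ 24.2 rad/s²

I = (1/12)ML² = (1/12)(10.2)(2.09)² = 3.713 kg·m².
The couple gives τ = F·(L/2) + F·(L/2) = F L = (43.0)(2.09) = 89.87 N·m.
Newton's second law for rotation, τ = Iα, gives α = τ/I = 89.87/3.713 = 24.20 rad/s².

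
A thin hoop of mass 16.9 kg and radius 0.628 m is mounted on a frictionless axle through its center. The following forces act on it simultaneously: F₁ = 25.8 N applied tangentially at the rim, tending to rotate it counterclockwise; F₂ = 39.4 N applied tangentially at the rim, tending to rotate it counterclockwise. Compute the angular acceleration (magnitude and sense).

I = MR² = (16.9)(0.628)² = 6.665 kg·m².
Taking counterclockwise as positive: τ₁ = +(25.8)(0.628) = +16.20 N·m; τ₂ = +(39.4)(0.628) = +24.74 N·m.
Net torque τ = 40.95 N·m.
α = τ/I = 40.95/6.665 = 6.143 rad/s².

α ≈ 6.14 rad/s², counterclockwise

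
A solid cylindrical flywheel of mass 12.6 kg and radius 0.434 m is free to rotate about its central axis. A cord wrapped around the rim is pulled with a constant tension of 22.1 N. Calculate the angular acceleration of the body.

α ≈ 8.08 rad/s²

I = ½MR² = (1/2)(12.6)(0.434)² = 1.187 kg·m².
τ = F R = (22.1)(0.434) = 9.591 N·m.
Newton's second law for rotation, τ = Iα, gives α = τ/I = 9.591/1.187 = 8.083 rad/s².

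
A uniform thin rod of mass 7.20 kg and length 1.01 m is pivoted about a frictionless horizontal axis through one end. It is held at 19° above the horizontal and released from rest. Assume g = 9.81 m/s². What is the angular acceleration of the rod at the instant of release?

About the pivot, I = (1/3)ML² = (1/3)(7.20)(1.01)² = 2.448 kg·m².
The weight acts at the center, a distance L/2 = 0.5050 m from the pivot; τ = Mg(L/2) cos 19° = 33.73 N·m.
α = τ/I = 33.73/2.448 = 13.78 rad/s².

α ≈ 13.8 rad/s²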